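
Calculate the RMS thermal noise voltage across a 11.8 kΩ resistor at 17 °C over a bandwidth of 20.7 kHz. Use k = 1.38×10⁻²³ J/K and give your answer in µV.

T = 17 °C + 273.15 = 290.15 K
V_n = √(4kTRB)
4kTRB = 4 × 1.38×10⁻²³ × 290.15 × 1.18×10⁴ × 2.07×10⁴ = 3.91×10⁻¹² V²
V_n = √(3.91×10⁻¹²) = 1.98×10⁻⁶ V = 1.98 µV

1.98 µV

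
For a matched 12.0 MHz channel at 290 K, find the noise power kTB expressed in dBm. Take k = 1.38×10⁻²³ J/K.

P_n = kTB = 1.38×10⁻²³ × 290 × 1.20×10⁷ = 4.80×10⁻¹⁴ W
In dBm: 10 log₁₀(4.80×10⁻¹⁴ / 10⁻³) = −103.2 dBm

−103.2 dBm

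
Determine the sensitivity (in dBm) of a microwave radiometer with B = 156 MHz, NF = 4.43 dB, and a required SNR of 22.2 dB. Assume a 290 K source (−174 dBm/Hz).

Sensitivity = −174 + 10 log₁₀(B) + NF + SNR_min
= −174 + 81.93 + 4.43 + 22.2
= −65.44 dBm → −65.4 dBm

−65.4 dBm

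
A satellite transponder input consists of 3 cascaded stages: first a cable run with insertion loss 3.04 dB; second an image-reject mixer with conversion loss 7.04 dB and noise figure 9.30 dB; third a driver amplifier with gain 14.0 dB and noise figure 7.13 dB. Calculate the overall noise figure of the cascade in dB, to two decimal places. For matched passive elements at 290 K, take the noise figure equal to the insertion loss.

17.75 dB

Convert to linear (a loss of L dB is a gain of −L dB): F_i = 10^(NF_i/10), G_i = 10^(G_i,dB/10)
  Stage 1: F_1 = 10^(3.04/10) = 2.014, G_1 = 10^(−3.04/10) = 0.4966
  Stage 2: F_2 = 10^(9.30/10) = 8.511, G_2 = 10^(−7.04/10) = 0.1977
  Stage 3: F_3 = 10^(7.13/10) = 5.164, G_3 = 10^(14.0/10) = 25.12
Friis cascade:
  F = 2.014 + (8.511 − 1)/0.4966 + (5.164 − 1)/0.09817 = 59.56
NF = 10 log₁₀(59.56) = 17.75 dB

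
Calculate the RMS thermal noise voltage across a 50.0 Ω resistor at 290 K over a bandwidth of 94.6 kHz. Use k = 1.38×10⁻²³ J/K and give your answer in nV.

V_n = √(4kTRB)
4kTRB = 4 × 1.38×10⁻²³ × 290 × 5.00×10¹ × 9.46×10⁴ = 7.57×10⁻¹⁴ V²
V_n = √(7.57×10⁻¹⁴) = 2.75×10⁻⁷ V = 275 nV

275 nV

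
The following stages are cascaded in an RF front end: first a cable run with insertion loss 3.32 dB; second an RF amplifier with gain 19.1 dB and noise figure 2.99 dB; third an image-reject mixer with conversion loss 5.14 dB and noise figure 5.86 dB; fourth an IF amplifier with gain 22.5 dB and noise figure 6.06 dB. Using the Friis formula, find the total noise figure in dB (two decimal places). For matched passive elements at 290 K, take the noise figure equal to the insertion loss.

Convert to linear (a loss of L dB is a gain of −L dB): F_i = 10^(NF_i/10), G_i = 10^(G_i,dB/10)
  Stage 1: F_1 = 10^(3.32/10) = 2.148, G_1 = 10^(−3.32/10) = 0.4656
  Stage 2: F_2 = 10^(2.99/10) = 1.991, G_2 = 10^(19.1/10) = 81.28
  Stage 3: F_3 = 10^(5.86/10) = 3.855, G_3 = 10^(−5.14/10) = 0.3062
  Stage 4: F_4 = 10^(6.06/10) = 4.036, G_4 = 10^(22.5/10) = 177.8
Friis cascade:
  F = 2.148 + (1.991 − 1)/0.4656 + (3.855 − 1)/37.84 + (4.036 − 1)/11.59 = 4.613
NF = 10 log₁₀(4.613) = 6.64 dB

6.64 dB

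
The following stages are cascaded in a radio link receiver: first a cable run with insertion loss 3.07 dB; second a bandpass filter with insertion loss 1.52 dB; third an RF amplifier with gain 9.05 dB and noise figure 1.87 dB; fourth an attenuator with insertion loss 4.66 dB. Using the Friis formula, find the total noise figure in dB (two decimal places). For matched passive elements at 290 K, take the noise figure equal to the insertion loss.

Convert to linear (a loss of L dB is a gain of −L dB): F_i = 10^(NF_i/10), G_i = 10^(G_i,dB/10)
  Stage 1: F_1 = 10^(3.07/10) = 2.028, G_1 = 10^(−3.07/10) = 0.4932
  Stage 2: F_2 = 10^(1.52/10) = 1.419, G_2 = 10^(−1.52/10) = 0.7047
  Stage 3: F_3 = 10^(1.87/10) = 1.538, G_3 = 10^(9.05/10) = 8.035
  Stage 4: F_4 = 10^(4.66/10) = 2.924, G_4 = 10^(−4.66/10) = 0.3420
Friis cascade:
  F = 2.028 + (1.419 − 1)/0.4932 + (1.538 − 1)/0.3475 + (2.924 − 1)/2.793 = 5.115
NF = 10 log₁₀(5.115) = 7.09 dB

7.09 dB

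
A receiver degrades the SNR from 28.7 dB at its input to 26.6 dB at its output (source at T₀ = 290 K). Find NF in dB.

2.1 dB

NF (dB) = SNR_in(dB) − SNR_out(dB) when the source is at T₀
NF = 28.7 − 26.6 = 2.1 dB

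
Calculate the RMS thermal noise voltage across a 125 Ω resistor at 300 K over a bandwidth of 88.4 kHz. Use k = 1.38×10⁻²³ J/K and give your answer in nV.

428 nV

V_n = √(4kTRB)
4kTRB = 4 × 1.38×10⁻²³ × 300 × 1.25×10² × 8.84×10⁴ = 1.83×10⁻¹³ V²
V_n = √(1.83×10⁻¹³) = 4.28×10⁻⁷ V = 428 nV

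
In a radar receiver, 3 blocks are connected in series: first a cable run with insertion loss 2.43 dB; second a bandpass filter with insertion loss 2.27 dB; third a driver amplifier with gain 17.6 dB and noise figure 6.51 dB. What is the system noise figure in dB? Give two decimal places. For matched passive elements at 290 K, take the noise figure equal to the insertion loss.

11.21 dB

Convert to linear (a loss of L dB is a gain of −L dB): F_i = 10^(NF_i/10), G_i = 10^(G_i,dB/10)
  Stage 1: F_1 = 10^(2.43/10) = 1.750, G_1 = 10^(−2.43/10) = 0.5715
  Stage 2: F_2 = 10^(2.27/10) = 1.687, G_2 = 10^(−2.27/10) = 0.5929
  Stage 3: F_3 = 10^(6.51/10) = 4.477, G_3 = 10^(17.6/10) = 57.54
Friis cascade:
  F = 1.750 + (1.687 − 1)/0.5715 + (4.477 − 1)/0.3388 = 13.21
NF = 10 log₁₀(13.21) = 11.21 dB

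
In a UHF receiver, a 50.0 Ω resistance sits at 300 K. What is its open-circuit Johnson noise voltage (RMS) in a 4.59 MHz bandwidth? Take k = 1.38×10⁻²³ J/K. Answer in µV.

V_n = √(4kTRB)
4kTRB = 4 × 1.38×10⁻²³ × 300 × 5.00×10¹ × 4.59×10⁶ = 3.80×10⁻¹² V²
V_n = √(3.80×10⁻¹²) = 1.95×10⁻⁶ V = 1.95 µV

1.95 µV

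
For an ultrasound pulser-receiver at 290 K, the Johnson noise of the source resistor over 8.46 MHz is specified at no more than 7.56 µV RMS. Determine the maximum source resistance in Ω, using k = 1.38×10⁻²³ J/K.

Johnson–Nyquist: V_n = √(4kTRB) ⇒ R = V_n² / (4kTB)
4kTB = 4 × 1.38×10⁻²³ × 290 × 8.46×10⁶ = 1.35×10⁻¹³
R = (7.56×10⁻⁶)² / 1.35×10⁻¹³ = 4.22×10² Ω = 422 Ω

422 Ω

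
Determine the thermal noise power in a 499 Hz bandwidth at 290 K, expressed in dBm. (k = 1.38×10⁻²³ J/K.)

−147.0 dBm

P_n = kTB = 1.38×10⁻²³ × 290 × 4.99×10² = 2.00×10⁻¹⁸ W
In dBm: 10 log₁₀(2.00×10⁻¹⁸ / 10⁻³) = −147.0 dBm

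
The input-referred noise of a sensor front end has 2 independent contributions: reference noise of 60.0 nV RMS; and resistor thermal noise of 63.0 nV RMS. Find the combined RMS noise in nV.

Uncorrelated sources add in power (mean-square): V_tot = √(ΣV_i²)
V_tot = √[(6.00×10⁻⁸)² + (6.30×10⁻⁸)²] = 8.70×10⁻⁸ V = 87.0 nV

87.0 nV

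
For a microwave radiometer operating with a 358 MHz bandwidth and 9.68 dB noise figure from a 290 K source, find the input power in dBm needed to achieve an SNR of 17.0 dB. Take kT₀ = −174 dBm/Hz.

Sensitivity = −174 + 10 log₁₀(B) + NF + SNR_min
= −174 + 85.54 + 9.68 + 17.0
= −61.78 dBm → −61.8 dBm

−61.8 dBm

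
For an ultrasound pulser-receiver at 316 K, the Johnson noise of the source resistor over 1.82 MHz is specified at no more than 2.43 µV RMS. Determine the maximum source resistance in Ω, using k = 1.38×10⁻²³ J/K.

186 Ω

Johnson–Nyquist: V_n = √(4kTRB) ⇒ R = V_n² / (4kTB)
4kTB = 4 × 1.38×10⁻²³ × 316 × 1.82×10⁶ = 3.17×10⁻¹⁴
R = (2.43×10⁻⁶)² / 3.17×10⁻¹⁴ = 1.86×10² Ω = 186 Ω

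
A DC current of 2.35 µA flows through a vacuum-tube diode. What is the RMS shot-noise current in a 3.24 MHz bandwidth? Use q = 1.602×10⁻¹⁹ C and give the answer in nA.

1.56 nA

I_n = √(2qI·B)
2qI·B = 2 × 1.602×10⁻¹⁹ × 2.35×10⁻⁶ × 3.24×10⁶ = 2.44×10⁻¹⁸ A²
I_n = √(2.44×10⁻¹⁸) = 1.56×10⁻⁹ A = 1.56 nA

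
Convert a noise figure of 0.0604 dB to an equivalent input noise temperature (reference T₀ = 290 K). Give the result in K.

F = 10^(0.0604/10) = 1.014
T_e = (F − 1)·T₀ = (1.014 − 1) × 290 = 4.06 K

4.06 K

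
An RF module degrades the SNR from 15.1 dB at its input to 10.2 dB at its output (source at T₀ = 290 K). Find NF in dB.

4.9 dB

NF (dB) = SNR_in(dB) − SNR_out(dB) when the source is at T₀
NF = 15.1 − 10.2 = 4.9 dB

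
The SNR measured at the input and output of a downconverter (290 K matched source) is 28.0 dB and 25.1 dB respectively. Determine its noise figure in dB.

2.9 dB

NF (dB) = SNR_in(dB) − SNR_out(dB) when the source is at T₀
NF = 28.0 − 25.1 = 2.9 dB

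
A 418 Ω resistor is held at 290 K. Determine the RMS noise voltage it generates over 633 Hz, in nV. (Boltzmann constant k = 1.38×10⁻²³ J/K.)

65.1 nV

V_n = √(4kTRB)
4kTRB = 4 × 1.38×10⁻²³ × 290 × 4.18×10² × 6.33×10² = 4.24×10⁻¹⁵ V²
V_n = √(4.24×10⁻¹⁵) = 6.51×10⁻⁸ V = 65.1 nV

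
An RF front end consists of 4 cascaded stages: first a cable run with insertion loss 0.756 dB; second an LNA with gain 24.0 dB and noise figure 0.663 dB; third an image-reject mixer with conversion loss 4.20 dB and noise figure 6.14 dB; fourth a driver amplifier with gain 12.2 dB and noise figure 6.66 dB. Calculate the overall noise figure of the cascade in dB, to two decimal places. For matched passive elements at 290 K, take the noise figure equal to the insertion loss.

Convert to linear (a loss of L dB is a gain of −L dB): F_i = 10^(NF_i/10), G_i = 10^(G_i,dB/10)
  Stage 1: F_1 = 10^(0.756/10) = 1.190, G_1 = 10^(−0.756/10) = 0.8402
  Stage 2: F_2 = 10^(0.663/10) = 1.165, G_2 = 10^(24.0/10) = 251.2
  Stage 3: F_3 = 10^(6.14/10) = 4.111, G_3 = 10^(−4.20/10) = 0.3802
  Stage 4: F_4 = 10^(6.66/10) = 4.634, G_4 = 10^(12.2/10) = 16.60
Friis cascade:
  F = 1.190 + (1.165 − 1)/0.8402 + (4.111 − 1)/211.1 + (4.634 − 1)/80.24 = 1.446
NF = 10 log₁₀(1.446) = 1.60 dB

1.60 dB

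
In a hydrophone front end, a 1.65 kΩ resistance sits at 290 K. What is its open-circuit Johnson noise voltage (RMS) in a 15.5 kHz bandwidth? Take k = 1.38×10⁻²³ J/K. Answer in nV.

V_n = √(4kTRB)
4kTRB = 4 × 1.38×10⁻²³ × 290 × 1.65×10³ × 1.55×10⁴ = 4.09×10⁻¹³ V²
V_n = √(4.09×10⁻¹³) = 6.40×10⁻⁷ V = 640 nV

640 nV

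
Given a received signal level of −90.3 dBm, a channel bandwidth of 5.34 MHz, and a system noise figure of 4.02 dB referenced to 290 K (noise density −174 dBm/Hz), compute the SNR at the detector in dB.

12.4 dB

Noise floor: N = −174 + 10 log₁₀(B) + NF
10 log₁₀(5.34×10⁶) = 67.28 dB
N = −174 + 67.28 + 4.02 = −102.70 dBm
SNR = P_sig − N = −90.3 − (−102.70) = 12.40 dB → 12.4 dB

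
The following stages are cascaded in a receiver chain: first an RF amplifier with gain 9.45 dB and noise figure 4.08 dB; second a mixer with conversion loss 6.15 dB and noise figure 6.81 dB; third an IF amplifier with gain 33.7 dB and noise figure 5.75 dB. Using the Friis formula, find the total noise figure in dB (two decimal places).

Convert to linear (a loss of L dB is a gain of −L dB): F_i = 10^(NF_i/10), G_i = 10^(G_i,dB/10)
  Stage 1: F_1 = 10^(4.08/10) = 2.559, G_1 = 10^(9.45/10) = 8.810
  Stage 2: F_2 = 10^(6.81/10) = 4.797, G_2 = 10^(−6.15/10) = 0.2427
  Stage 3: F_3 = 10^(5.75/10) = 3.758, G_3 = 10^(33.7/10) = 2344
Friis cascade:
  F = 2.559 + (4.797 − 1)/8.810 + (3.758 − 1)/2.138 = 4.280
NF = 10 log₁₀(4.280) = 6.31 dB

6.31 dB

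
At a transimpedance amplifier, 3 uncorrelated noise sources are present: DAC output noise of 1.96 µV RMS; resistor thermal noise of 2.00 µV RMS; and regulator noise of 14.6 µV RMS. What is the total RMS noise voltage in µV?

Uncorrelated sources add in power (mean-square): V_tot = √(ΣV_i²)
V_tot = √[(1.96×10⁻⁶)² + (2.00×10⁻⁶)² + (1.46×10⁻⁵)²] = 1.49×10⁻⁵ V = 14.9 µV

14.9 µV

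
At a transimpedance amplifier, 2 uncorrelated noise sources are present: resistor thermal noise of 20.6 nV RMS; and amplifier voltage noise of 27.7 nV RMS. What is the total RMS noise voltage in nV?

Uncorrelated sources add in power (mean-square): V_tot = √(ΣV_i²)
V_tot = √[(2.06×10⁻⁸)² + (2.77×10⁻⁸)²] = 3.45×10⁻⁸ V = 34.5 nV

34.5 nV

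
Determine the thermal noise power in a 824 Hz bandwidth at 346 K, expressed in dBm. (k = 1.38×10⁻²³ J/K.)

−144.1 dBm

P_n = kTB = 1.38×10⁻²³ × 346 × 8.24×10² = 3.93×10⁻¹⁸ W
In dBm: 10 log₁₀(3.93×10⁻¹⁸ / 10⁻³) = −144.1 dBm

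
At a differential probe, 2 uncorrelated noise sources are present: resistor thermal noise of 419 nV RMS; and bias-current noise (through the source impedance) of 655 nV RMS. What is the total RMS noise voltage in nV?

Uncorrelated sources add in power (mean-square): V_tot = √(ΣV_i²)
V_tot = √[(4.19×10⁻⁷)² + (6.55×10⁻⁷)²] = 7.78×10⁻⁷ V = 778 nV

778 nV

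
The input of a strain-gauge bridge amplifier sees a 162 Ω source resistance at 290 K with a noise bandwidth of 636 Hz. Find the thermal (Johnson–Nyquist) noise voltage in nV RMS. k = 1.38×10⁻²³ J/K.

V_n = √(4kTRB)
4kTRB = 4 × 1.38×10⁻²³ × 290 × 1.62×10² × 6.36×10² = 1.65×10⁻¹⁵ V²
V_n = √(1.65×10⁻¹⁵) = 4.06×10⁻⁸ V = 40.6 nV

40.6 nV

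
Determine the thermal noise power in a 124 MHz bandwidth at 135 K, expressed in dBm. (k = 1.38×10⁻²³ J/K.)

P_n = kTB = 1.38×10⁻²³ × 135 × 1.24×10⁸ = 2.31×10⁻¹³ W
In dBm: 10 log₁₀(2.31×10⁻¹³ / 10⁻³) = −96.4 dBm

−96.4 dBm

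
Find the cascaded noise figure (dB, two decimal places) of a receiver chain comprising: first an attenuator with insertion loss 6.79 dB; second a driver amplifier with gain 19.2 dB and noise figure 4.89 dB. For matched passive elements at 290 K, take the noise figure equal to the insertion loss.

Convert to linear (a loss of L dB is a gain of −L dB): F_i = 10^(NF_i/10), G_i = 10^(G_i,dB/10)
  Stage 1: F_1 = 10^(6.79/10) = 4.775, G_1 = 10^(−6.79/10) = 0.2094
  Stage 2: F_2 = 10^(4.89/10) = 3.083, G_2 = 10^(19.2/10) = 83.18
Friis cascade:
  F = 4.775 + (3.083 − 1)/0.2094 = 14.72
NF = 10 log₁₀(14.72) = 11.68 dB

11.68 dB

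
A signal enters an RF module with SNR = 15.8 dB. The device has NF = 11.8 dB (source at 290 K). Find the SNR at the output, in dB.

By definition F = SNR_in/SNR_out, so in dB: SNR_out = SNR_in − NF
SNR_out = 15.8 − 11.8 = 4.0 dB

4.0 dB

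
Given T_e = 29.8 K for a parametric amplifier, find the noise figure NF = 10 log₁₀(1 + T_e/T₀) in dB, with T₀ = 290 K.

0.425 dB

F = 1 + T_e/T₀ = 1 + 29.8/290 = 1.10276
NF = 10 log₁₀(1.10276) = 0.425 dB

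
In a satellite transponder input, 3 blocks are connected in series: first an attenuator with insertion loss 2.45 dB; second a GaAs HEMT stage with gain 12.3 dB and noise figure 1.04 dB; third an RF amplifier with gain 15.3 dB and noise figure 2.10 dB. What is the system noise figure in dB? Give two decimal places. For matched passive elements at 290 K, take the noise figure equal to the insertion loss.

3.61 dB

Convert to linear (a loss of L dB is a gain of −L dB): F_i = 10^(NF_i/10), G_i = 10^(G_i,dB/10)
  Stage 1: F_1 = 10^(2.45/10) = 1.758, G_1 = 10^(−2.45/10) = 0.5689
  Stage 2: F_2 = 10^(1.04/10) = 1.271, G_2 = 10^(12.3/10) = 16.98
  Stage 3: F_3 = 10^(2.10/10) = 1.622, G_3 = 10^(15.3/10) = 33.88
Friis cascade:
  F = 1.758 + (1.271 − 1)/0.5689 + (1.622 − 1)/9.661 = 2.298
NF = 10 log₁₀(2.298) = 3.61 dB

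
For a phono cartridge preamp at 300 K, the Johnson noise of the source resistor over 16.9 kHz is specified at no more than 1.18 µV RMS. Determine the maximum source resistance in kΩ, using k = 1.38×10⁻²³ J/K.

Johnson–Nyquist: V_n = √(4kTRB) ⇒ R = V_n² / (4kTB)
4kTB = 4 × 1.38×10⁻²³ × 300 × 1.69×10⁴ = 2.80×10⁻¹⁶
R = (1.18×10⁻⁶)² / 2.80×10⁻¹⁶ = 4.98×10³ Ω = 4.98 kΩ

4.98 kΩ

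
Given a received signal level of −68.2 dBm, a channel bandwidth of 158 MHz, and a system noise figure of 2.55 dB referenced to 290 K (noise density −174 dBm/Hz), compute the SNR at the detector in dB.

Noise floor: N = −174 + 10 log₁₀(B) + NF
10 log₁₀(1.58×10⁸) = 81.99 dB
N = −174 + 81.99 + 2.55 = −89.46 dBm
SNR = P_sig − N = −68.2 − (−89.46) = 21.26 dB → 21.3 dB

21.3 dB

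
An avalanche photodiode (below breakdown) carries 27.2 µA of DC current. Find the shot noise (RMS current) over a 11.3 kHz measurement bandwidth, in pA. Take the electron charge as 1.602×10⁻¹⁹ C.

I_n = √(2qI·B)
2qI·B = 2 × 1.602×10⁻¹⁹ × 2.72×10⁻⁵ × 1.13×10⁴ = 9.85×10⁻²⁰ A²
I_n = √(9.85×10⁻²⁰) = 3.14×10⁻¹⁰ A = 314 pA

314 pA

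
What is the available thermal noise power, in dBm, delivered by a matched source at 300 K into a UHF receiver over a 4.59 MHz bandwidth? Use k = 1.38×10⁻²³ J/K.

P_n = kTB = 1.38×10⁻²³ × 300 × 4.59×10⁶ = 1.90×10⁻¹⁴ W
In dBm: 10 log₁₀(1.90×10⁻¹⁴ / 10⁻³) = −107.2 dBm

−107.2 dBm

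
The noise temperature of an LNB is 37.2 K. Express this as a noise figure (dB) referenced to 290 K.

0.524 dB

F = 1 + T_e/T₀ = 1 + 37.2/290 = 1.12828
NF = 10 log₁₀(1.12828) = 0.524 dB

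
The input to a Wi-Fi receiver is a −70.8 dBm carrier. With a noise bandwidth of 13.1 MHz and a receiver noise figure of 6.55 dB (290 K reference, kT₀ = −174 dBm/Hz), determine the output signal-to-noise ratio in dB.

25.5 dB

Noise floor: N = −174 + 10 log₁₀(B) + NF
10 log₁₀(1.31×10⁷) = 71.17 dB
N = −174 + 71.17 + 6.55 = −96.28 dBm
SNR = P_sig − N = −70.8 − (−96.28) = 25.48 dB → 25.5 dB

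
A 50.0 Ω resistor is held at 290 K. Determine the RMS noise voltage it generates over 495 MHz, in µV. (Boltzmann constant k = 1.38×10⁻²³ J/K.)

19.9 µV

V_n = √(4kTRB)
4kTRB = 4 × 1.38×10⁻²³ × 290 × 5.00×10¹ × 4.95×10⁸ = 3.96×10⁻¹⁰ V²
V_n = √(3.96×10⁻¹⁰) = 1.99×10⁻⁵ V = 19.9 µV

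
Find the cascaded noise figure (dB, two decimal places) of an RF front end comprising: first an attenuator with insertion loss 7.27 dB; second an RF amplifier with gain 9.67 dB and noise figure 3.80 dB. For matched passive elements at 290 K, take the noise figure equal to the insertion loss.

11.07 dB

Convert to linear (a loss of L dB is a gain of −L dB): F_i = 10^(NF_i/10), G_i = 10^(G_i,dB/10)
  Stage 1: F_1 = 10^(7.27/10) = 5.333, G_1 = 10^(−7.27/10) = 0.1875
  Stage 2: F_2 = 10^(3.80/10) = 2.399, G_2 = 10^(9.67/10) = 9.268
Friis cascade:
  F = 5.333 + (2.399 − 1)/0.1875 = 12.79
NF = 10 log₁₀(12.79) = 11.07 dB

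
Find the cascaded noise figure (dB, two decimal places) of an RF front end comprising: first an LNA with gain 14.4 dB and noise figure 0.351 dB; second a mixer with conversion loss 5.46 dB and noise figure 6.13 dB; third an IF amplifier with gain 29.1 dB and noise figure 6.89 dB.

2.29 dB

Convert to linear (a loss of L dB is a gain of −L dB): F_i = 10^(NF_i/10), G_i = 10^(G_i,dB/10)
  Stage 1: F_1 = 10^(0.351/10) = 1.084, G_1 = 10^(14.4/10) = 27.54
  Stage 2: F_2 = 10^(6.13/10) = 4.102, G_2 = 10^(−5.46/10) = 0.2844
  Stage 3: F_3 = 10^(6.89/10) = 4.887, G_3 = 10^(29.1/10) = 812.8
Friis cascade:
  F = 1.084 + (4.102 − 1)/27.54 + (4.887 − 1)/7.834 = 1.693
NF = 10 log₁₀(1.693) = 2.29 dB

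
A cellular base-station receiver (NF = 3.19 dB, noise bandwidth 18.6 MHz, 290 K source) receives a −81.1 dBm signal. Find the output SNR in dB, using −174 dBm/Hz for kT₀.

17.0 dB

Noise floor: N = −174 + 10 log₁₀(B) + NF
10 log₁₀(1.86×10⁷) = 72.7 dB
N = −174 + 72.7 + 3.19 = −98.11 dBm
SNR = P_sig − N = −81.1 − (−98.11) = 17.01 dB → 17.0 dB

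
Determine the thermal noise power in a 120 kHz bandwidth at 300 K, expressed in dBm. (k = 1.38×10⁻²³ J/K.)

−123.0 dBm

P_n = kTB = 1.38×10⁻²³ × 300 × 1.20×10⁵ = 4.97×10⁻¹⁶ W
In dBm: 10 log₁₀(4.97×10⁻¹⁶ / 10⁻³) = −123.0 dBm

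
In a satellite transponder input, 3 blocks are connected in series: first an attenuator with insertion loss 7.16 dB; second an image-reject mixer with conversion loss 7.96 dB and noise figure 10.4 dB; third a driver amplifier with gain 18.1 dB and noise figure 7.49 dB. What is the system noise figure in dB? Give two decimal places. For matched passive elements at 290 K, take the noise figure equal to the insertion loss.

Convert to linear (a loss of L dB is a gain of −L dB): F_i = 10^(NF_i/10), G_i = 10^(G_i,dB/10)
  Stage 1: F_1 = 10^(7.16/10) = 5.200, G_1 = 10^(−7.16/10) = 0.1923
  Stage 2: F_2 = 10^(10.4/10) = 10.96, G_2 = 10^(−7.96/10) = 0.1600
  Stage 3: F_3 = 10^(7.49/10) = 5.610, G_3 = 10^(18.1/10) = 64.57
Friis cascade:
  F = 5.200 + (10.96 − 1)/0.1923 + (5.610 − 1)/0.03076 = 206.9
NF = 10 log₁₀(206.9) = 23.16 dB

23.16 dB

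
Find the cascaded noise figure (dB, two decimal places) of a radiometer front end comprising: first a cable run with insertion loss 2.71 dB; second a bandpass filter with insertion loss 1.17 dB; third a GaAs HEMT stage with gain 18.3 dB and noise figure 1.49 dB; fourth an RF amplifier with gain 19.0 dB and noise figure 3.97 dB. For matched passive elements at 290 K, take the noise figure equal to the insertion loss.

Convert to linear (a loss of L dB is a gain of −L dB): F_i = 10^(NF_i/10), G_i = 10^(G_i,dB/10)
  Stage 1: F_1 = 10^(2.71/10) = 1.866, G_1 = 10^(−2.71/10) = 0.5358
  Stage 2: F_2 = 10^(1.17/10) = 1.309, G_2 = 10^(−1.17/10) = 0.7638
  Stage 3: F_3 = 10^(1.49/10) = 1.409, G_3 = 10^(18.3/10) = 67.61
  Stage 4: F_4 = 10^(3.97/10) = 2.495, G_4 = 10^(19.0/10) = 79.43
Friis cascade:
  F = 1.866 + (1.309 − 1)/0.5358 + (1.409 − 1)/0.4093 + (2.495 − 1)/27.67 = 3.498
NF = 10 log₁₀(3.498) = 5.44 dB

5.44 dB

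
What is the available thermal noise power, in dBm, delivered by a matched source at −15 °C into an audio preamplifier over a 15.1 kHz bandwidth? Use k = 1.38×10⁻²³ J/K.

−132.7 dBm

T = −15 °C + 273.15 = 258.15 K
P_n = kTB = 1.38×10⁻²³ × 258.15 × 1.51×10⁴ = 5.38×10⁻¹⁷ W
In dBm: 10 log₁₀(5.38×10⁻¹⁷ / 10⁻³) = −132.7 dBm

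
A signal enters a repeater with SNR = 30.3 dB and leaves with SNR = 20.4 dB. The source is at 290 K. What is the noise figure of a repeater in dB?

NF (dB) = SNR_in(dB) − SNR_out(dB) when the source is at T₀
NF = 30.3 − 20.4 = 9.9 dB

9.9 dB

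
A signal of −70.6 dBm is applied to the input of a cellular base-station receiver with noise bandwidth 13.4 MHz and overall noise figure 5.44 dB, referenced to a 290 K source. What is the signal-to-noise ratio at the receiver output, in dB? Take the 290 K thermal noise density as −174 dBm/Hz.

Noise floor: N = −174 + 10 log₁₀(B) + NF
10 log₁₀(1.34×10⁷) = 71.27 dB
N = −174 + 71.27 + 5.44 = −97.29 dBm
SNR = P_sig − N = −70.6 − (−97.29) = 26.69 dB → 26.7 dB

26.7 dB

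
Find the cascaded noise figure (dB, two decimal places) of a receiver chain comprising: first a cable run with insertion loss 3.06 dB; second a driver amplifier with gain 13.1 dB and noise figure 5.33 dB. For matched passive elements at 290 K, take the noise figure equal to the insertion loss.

Convert to linear (a loss of L dB is a gain of −L dB): F_i = 10^(NF_i/10), G_i = 10^(G_i,dB/10)
  Stage 1: F_1 = 10^(3.06/10) = 2.023, G_1 = 10^(−3.06/10) = 0.4943
  Stage 2: F_2 = 10^(5.33/10) = 3.412, G_2 = 10^(13.1/10) = 20.42
Friis cascade:
  F = 2.023 + (3.412 − 1)/0.4943 = 6.902
NF = 10 log₁₀(6.902) = 8.39 dB

8.39 dB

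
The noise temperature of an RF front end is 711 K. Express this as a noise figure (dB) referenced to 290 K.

5.38 dB

F = 1 + T_e/T₀ = 1 + 711/290 = 3.45172
NF = 10 log₁₀(3.45172) = 5.38 dB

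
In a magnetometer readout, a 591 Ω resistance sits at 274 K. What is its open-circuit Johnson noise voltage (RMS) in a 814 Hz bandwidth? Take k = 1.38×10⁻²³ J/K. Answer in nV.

V_n = √(4kTRB)
4kTRB = 4 × 1.38×10⁻²³ × 274 × 5.91×10² × 8.14×10² = 7.28×10⁻¹⁵ V²
V_n = √(7.28×10⁻¹⁵) = 8.53×10⁻⁸ V = 85.3 nV

85.3 nV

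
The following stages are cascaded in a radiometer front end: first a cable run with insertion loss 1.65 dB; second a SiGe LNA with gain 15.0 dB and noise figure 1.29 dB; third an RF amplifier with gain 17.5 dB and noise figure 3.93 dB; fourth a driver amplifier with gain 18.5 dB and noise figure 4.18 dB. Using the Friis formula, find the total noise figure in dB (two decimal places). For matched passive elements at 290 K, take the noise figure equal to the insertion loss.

Convert to linear (a loss of L dB is a gain of −L dB): F_i = 10^(NF_i/10), G_i = 10^(G_i,dB/10)
  Stage 1: F_1 = 10^(1.65/10) = 1.462, G_1 = 10^(−1.65/10) = 0.6839
  Stage 2: F_2 = 10^(1.29/10) = 1.346, G_2 = 10^(15.0/10) = 31.62
  Stage 3: F_3 = 10^(3.93/10) = 2.472, G_3 = 10^(17.5/10) = 56.23
  Stage 4: F_4 = 10^(4.18/10) = 2.618, G_4 = 10^(18.5/10) = 70.79
Friis cascade:
  F = 1.462 + (1.346 − 1)/0.6839 + (2.472 − 1)/21.63 + (2.618 − 1)/1216 = 2.037
NF = 10 log₁₀(2.037) = 3.09 dB

3.09 dB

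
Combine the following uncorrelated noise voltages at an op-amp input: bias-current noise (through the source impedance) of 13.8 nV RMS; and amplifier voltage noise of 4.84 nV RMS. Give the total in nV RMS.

14.6 nV

Uncorrelated sources add in power (mean-square): V_tot = √(ΣV_i²)
V_tot = √[(1.38×10⁻⁸)² + (4.84×10⁻⁹)²] = 1.46×10⁻⁸ V = 14.6 nV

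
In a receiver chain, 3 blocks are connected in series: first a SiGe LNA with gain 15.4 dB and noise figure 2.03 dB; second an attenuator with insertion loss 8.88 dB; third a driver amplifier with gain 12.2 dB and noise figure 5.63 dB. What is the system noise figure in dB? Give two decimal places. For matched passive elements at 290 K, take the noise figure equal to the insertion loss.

3.77 dB

Convert to linear (a loss of L dB is a gain of −L dB): F_i = 10^(NF_i/10), G_i = 10^(G_i,dB/10)
  Stage 1: F_1 = 10^(2.03/10) = 1.596, G_1 = 10^(15.4/10) = 34.67
  Stage 2: F_2 = 10^(8.88/10) = 7.727, G_2 = 10^(−8.88/10) = 0.1294
  Stage 3: F_3 = 10^(5.63/10) = 3.656, G_3 = 10^(12.2/10) = 16.60
Friis cascade:
  F = 1.596 + (7.727 − 1)/34.67 + (3.656 − 1)/4.487 = 2.382
NF = 10 log₁₀(2.382) = 3.77 dB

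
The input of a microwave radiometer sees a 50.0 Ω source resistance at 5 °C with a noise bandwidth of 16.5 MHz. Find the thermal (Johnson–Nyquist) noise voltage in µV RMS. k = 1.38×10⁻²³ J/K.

T = 5 °C + 273.15 = 278.15 K
V_n = √(4kTRB)
4kTRB = 4 × 1.38×10⁻²³ × 278.15 × 5.00×10¹ × 1.65×10⁷ = 1.27×10⁻¹¹ V²
V_n = √(1.27×10⁻¹¹) = 3.56×10⁻⁶ V = 3.56 µV

3.56 µV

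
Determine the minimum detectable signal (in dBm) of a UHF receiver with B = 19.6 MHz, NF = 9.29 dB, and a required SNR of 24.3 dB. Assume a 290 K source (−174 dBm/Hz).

Sensitivity = −174 + 10 log₁₀(B) + NF + SNR_min
= −174 + 72.92 + 9.29 + 24.3
= −67.49 dBm → −67.5 dBm

−67.5 dBm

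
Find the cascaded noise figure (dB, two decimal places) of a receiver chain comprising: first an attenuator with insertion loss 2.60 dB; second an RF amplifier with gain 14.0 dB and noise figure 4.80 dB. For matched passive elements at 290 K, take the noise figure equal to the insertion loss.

7.40 dB

Convert to linear (a loss of L dB is a gain of −L dB): F_i = 10^(NF_i/10), G_i = 10^(G_i,dB/10)
  Stage 1: F_1 = 10^(2.60/10) = 1.820, G_1 = 10^(−2.60/10) = 0.5495
  Stage 2: F_2 = 10^(4.80/10) = 3.020, G_2 = 10^(14.0/10) = 25.12
Friis cascade:
  F = 1.820 + (3.020 − 1)/0.5495 = 5.495
NF = 10 log₁₀(5.495) = 7.40 dB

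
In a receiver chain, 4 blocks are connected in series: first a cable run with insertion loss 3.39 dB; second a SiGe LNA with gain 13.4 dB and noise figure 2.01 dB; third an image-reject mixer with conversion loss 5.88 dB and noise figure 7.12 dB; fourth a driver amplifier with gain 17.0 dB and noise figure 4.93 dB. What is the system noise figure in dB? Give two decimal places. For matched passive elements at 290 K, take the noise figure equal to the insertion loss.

Convert to linear (a loss of L dB is a gain of −L dB): F_i = 10^(NF_i/10), G_i = 10^(G_i,dB/10)
  Stage 1: F_1 = 10^(3.39/10) = 2.183, G_1 = 10^(−3.39/10) = 0.4581
  Stage 2: F_2 = 10^(2.01/10) = 1.589, G_2 = 10^(13.4/10) = 21.88
  Stage 3: F_3 = 10^(7.12/10) = 5.152, G_3 = 10^(−5.88/10) = 0.2582
  Stage 4: F_4 = 10^(4.93/10) = 3.112, G_4 = 10^(17.0/10) = 50.12
Friis cascade:
  F = 2.183 + (1.589 − 1)/0.4581 + (5.152 − 1)/10.02 + (3.112 − 1)/2.588 = 4.698
NF = 10 log₁₀(4.698) = 6.72 dB

6.72 dB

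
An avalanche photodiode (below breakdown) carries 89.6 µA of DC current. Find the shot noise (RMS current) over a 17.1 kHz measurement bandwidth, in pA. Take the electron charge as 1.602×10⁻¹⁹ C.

I_n = √(2qI·B)
2qI·B = 2 × 1.602×10⁻¹⁹ × 8.96×10⁻⁵ × 1.71×10⁴ = 4.91×10⁻¹⁹ A²
I_n = √(4.91×10⁻¹⁹) = 7.01×10⁻¹⁰ A = 701 pA

701 pA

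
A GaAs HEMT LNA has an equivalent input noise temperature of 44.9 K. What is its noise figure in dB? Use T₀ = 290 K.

F = 1 + T_e/T₀ = 1 + 44.9/290 = 1.15483
NF = 10 log₁₀(1.15483) = 0.625 dB

0.625 dB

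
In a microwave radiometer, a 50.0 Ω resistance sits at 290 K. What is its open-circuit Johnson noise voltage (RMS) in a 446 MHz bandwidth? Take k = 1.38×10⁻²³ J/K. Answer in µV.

V_n = √(4kTRB)
4kTRB = 4 × 1.38×10⁻²³ × 290 × 5.00×10¹ × 4.46×10⁸ = 3.57×10⁻¹⁰ V²
V_n = √(3.57×10⁻¹⁰) = 1.89×10⁻⁵ V = 18.9 µV

18.9 µV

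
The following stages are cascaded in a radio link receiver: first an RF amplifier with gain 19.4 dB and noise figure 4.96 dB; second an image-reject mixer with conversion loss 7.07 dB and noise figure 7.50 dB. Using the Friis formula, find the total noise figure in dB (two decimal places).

Convert to linear (a loss of L dB is a gain of −L dB): F_i = 10^(NF_i/10), G_i = 10^(G_i,dB/10)
  Stage 1: F_1 = 10^(4.96/10) = 3.133, G_1 = 10^(19.4/10) = 87.10
  Stage 2: F_2 = 10^(7.50/10) = 5.623, G_2 = 10^(−7.07/10) = 0.1963
Friis cascade:
  F = 3.133 + (5.623 − 1)/87.10 = 3.186
NF = 10 log₁₀(3.186) = 5.03 dB

5.03 dB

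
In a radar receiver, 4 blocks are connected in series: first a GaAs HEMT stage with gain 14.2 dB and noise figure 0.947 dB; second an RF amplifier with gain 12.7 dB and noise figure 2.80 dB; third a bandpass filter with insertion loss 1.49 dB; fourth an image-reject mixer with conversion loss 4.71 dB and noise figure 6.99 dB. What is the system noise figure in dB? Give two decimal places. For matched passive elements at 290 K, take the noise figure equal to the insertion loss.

1.11 dB

Convert to linear (a loss of L dB is a gain of −L dB): F_i = 10^(NF_i/10), G_i = 10^(G_i,dB/10)
  Stage 1: F_1 = 10^(0.947/10) = 1.244, G_1 = 10^(14.2/10) = 26.30
  Stage 2: F_2 = 10^(2.80/10) = 1.905, G_2 = 10^(12.7/10) = 18.62
  Stage 3: F_3 = 10^(1.49/10) = 1.409, G_3 = 10^(−1.49/10) = 0.7096
  Stage 4: F_4 = 10^(6.99/10) = 5.000, G_4 = 10^(−4.71/10) = 0.3381
Friis cascade:
  F = 1.244 + (1.905 − 1)/26.30 + (1.409 − 1)/489.8 + (5.000 − 1)/347.5 = 1.290
NF = 10 log₁₀(1.290) = 1.11 dB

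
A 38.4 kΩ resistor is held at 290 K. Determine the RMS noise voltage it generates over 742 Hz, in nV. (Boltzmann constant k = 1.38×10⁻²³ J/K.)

V_n = √(4kTRB)
4kTRB = 4 × 1.38×10⁻²³ × 290 × 3.84×10⁴ × 7.42×10² = 4.56×10⁻¹³ V²
V_n = √(4.56×10⁻¹³) = 6.75×10⁻⁷ V = 675 nV

675 nV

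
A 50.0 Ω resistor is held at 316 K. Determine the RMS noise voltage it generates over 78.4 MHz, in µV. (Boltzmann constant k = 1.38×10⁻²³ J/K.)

8.27 µV

V_n = √(4kTRB)
4kTRB = 4 × 1.38×10⁻²³ × 316 × 5.00×10¹ × 7.84×10⁷ = 6.84×10⁻¹¹ V²
V_n = √(6.84×10⁻¹¹) = 8.27×10⁻⁶ V = 8.27 µV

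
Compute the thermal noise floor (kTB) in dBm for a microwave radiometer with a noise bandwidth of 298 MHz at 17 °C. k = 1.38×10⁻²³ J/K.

−89.2 dBm

T = 17 °C + 273.15 = 290.15 K
P_n = kTB = 1.38×10⁻²³ × 290.15 × 2.98×10⁸ = 1.19×10⁻¹² W
In dBm: 10 log₁₀(1.19×10⁻¹² / 10⁻³) = −89.2 dBm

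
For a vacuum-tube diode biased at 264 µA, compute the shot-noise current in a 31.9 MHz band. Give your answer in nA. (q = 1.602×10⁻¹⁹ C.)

51.9 nA

I_n = √(2qI·B)
2qI·B = 2 × 1.602×10⁻¹⁹ × 2.64×10⁻⁴ × 3.19×10⁷ = 2.70×10⁻¹⁵ A²
I_n = √(2.70×10⁻¹⁵) = 5.19×10⁻⁸ A = 51.9 nA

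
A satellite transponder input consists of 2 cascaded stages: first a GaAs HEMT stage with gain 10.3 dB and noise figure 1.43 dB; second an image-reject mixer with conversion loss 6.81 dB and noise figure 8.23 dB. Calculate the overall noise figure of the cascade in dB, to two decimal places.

2.83 dB

Convert to linear (a loss of L dB is a gain of −L dB): F_i = 10^(NF_i/10), G_i = 10^(G_i,dB/10)
  Stage 1: F_1 = 10^(1.43/10) = 1.390, G_1 = 10^(10.3/10) = 10.72
  Stage 2: F_2 = 10^(8.23/10) = 6.653, G_2 = 10^(−6.81/10) = 0.2084
Friis cascade:
  F = 1.390 + (6.653 − 1)/10.72 = 1.917
NF = 10 log₁₀(1.917) = 2.83 dB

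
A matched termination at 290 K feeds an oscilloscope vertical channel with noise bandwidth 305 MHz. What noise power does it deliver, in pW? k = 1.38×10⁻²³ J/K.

P_n = kTB = 1.38×10⁻²³ × 290 × 3.05×10⁸ = 1.22×10⁻¹² W = 1.22 pW

1.22 pW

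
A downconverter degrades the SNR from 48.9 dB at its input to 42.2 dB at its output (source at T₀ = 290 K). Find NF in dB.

6.7 dB

NF (dB) = SNR_in(dB) − SNR_out(dB) when the source is at T₀
NF = 48.9 − 42.2 = 6.7 dB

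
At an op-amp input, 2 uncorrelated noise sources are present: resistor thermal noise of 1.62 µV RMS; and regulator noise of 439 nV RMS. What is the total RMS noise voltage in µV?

1.68 µV

Uncorrelated sources add in power (mean-square): V_tot = √(ΣV_i²)
V_tot = √[(1.62×10⁻⁶)² + (4.39×10⁻⁷)²] = 1.68×10⁻⁶ V = 1.68 µV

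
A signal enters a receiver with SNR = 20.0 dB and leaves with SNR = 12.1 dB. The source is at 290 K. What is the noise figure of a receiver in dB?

7.9 dB

NF (dB) = SNR_in(dB) − SNR_out(dB) when the source is at T₀
NF = 20.0 − 12.1 = 7.9 dB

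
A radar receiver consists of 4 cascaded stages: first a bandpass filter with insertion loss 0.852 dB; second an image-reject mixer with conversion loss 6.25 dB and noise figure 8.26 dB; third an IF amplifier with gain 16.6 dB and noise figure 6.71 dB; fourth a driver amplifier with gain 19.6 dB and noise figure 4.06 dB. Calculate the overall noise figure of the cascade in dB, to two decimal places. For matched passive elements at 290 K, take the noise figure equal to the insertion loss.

14.35 dB

Convert to linear (a loss of L dB is a gain of −L dB): F_i = 10^(NF_i/10), G_i = 10^(G_i,dB/10)
  Stage 1: F_1 = 10^(0.852/10) = 1.217, G_1 = 10^(−0.852/10) = 0.8219
  Stage 2: F_2 = 10^(8.26/10) = 6.699, G_2 = 10^(−6.25/10) = 0.2371
  Stage 3: F_3 = 10^(6.71/10) = 4.688, G_3 = 10^(16.6/10) = 45.71
  Stage 4: F_4 = 10^(4.06/10) = 2.547, G_4 = 10^(19.6/10) = 91.20
Friis cascade:
  F = 1.217 + (6.699 − 1)/0.8219 + (4.688 − 1)/0.1949 + (2.547 − 1)/8.908 = 27.25
NF = 10 log₁₀(27.25) = 14.35 dB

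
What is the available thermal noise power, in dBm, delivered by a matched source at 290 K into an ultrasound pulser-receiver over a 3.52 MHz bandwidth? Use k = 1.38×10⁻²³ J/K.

P_n = kTB = 1.38×10⁻²³ × 290 × 3.52×10⁶ = 1.41×10⁻¹⁴ W
In dBm: 10 log₁₀(1.41×10⁻¹⁴ / 10⁻³) = −108.5 dBm

−108.5 dBm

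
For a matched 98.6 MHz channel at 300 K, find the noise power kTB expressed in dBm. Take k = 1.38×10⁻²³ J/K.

P_n = kTB = 1.38×10⁻²³ × 300 × 9.86×10⁷ = 4.08×10⁻¹³ W
In dBm: 10 log₁₀(4.08×10⁻¹³ / 10⁻³) = −93.9 dBm

−93.9 dBm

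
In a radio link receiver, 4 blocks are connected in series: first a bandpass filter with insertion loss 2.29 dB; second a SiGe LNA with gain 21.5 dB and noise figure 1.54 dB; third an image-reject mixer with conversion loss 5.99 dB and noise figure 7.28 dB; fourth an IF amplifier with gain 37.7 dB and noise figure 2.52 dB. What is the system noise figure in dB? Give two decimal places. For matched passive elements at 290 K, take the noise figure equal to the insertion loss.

Convert to linear (a loss of L dB is a gain of −L dB): F_i = 10^(NF_i/10), G_i = 10^(G_i,dB/10)
  Stage 1: F_1 = 10^(2.29/10) = 1.694, G_1 = 10^(−2.29/10) = 0.5902
  Stage 2: F_2 = 10^(1.54/10) = 1.426, G_2 = 10^(21.5/10) = 141.3
  Stage 3: F_3 = 10^(7.28/10) = 5.346, G_3 = 10^(−5.99/10) = 0.2518
  Stage 4: F_4 = 10^(2.52/10) = 1.786, G_4 = 10^(37.7/10) = 5888
Friis cascade:
  F = 1.694 + (1.426 − 1)/0.5902 + (5.346 − 1)/83.37 + (1.786 − 1)/20.99 = 2.505
NF = 10 log₁₀(2.505) = 3.99 dB

3.99 dB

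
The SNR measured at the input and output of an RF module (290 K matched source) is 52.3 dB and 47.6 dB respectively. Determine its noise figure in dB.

4.7 dB

NF (dB) = SNR_in(dB) − SNR_out(dB) when the source is at T₀
NF = 52.3 − 47.6 = 4.7 dB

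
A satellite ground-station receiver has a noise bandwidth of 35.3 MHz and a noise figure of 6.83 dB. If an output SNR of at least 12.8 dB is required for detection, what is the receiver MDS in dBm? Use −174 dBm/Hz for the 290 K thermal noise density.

Sensitivity = −174 + 10 log₁₀(B) + NF + SNR_min
= −174 + 75.48 + 6.83 + 12.8
= −78.89 dBm → −78.9 dBm

−78.9 dBm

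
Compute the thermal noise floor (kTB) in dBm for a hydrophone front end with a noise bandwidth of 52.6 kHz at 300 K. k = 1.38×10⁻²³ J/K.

−126.6 dBm

P_n = kTB = 1.38×10⁻²³ × 300 × 5.26×10⁴ = 2.18×10⁻¹⁶ W
In dBm: 10 log₁₀(2.18×10⁻¹⁶ / 10⁻³) = −126.6 dBm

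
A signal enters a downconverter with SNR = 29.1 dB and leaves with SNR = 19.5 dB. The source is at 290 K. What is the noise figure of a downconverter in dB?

NF (dB) = SNR_in(dB) − SNR_out(dB) when the source is at T₀
NF = 29.1 − 19.5 = 9.6 dB

9.6 dB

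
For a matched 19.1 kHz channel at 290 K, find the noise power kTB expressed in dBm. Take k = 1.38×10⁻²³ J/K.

−131.2 dBm

P_n = kTB = 1.38×10⁻²³ × 290 × 1.91×10⁴ = 7.64×10⁻¹⁷ W
In dBm: 10 log₁₀(7.64×10⁻¹⁷ / 10⁻³) = −131.2 dBm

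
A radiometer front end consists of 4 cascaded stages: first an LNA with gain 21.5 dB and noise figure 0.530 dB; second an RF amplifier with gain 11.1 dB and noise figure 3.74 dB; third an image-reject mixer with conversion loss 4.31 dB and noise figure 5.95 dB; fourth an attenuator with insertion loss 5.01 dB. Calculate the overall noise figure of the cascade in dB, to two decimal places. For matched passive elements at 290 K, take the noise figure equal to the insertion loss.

0.59 dB

Convert to linear (a loss of L dB is a gain of −L dB): F_i = 10^(NF_i/10), G_i = 10^(G_i,dB/10)
  Stage 1: F_1 = 10^(0.530/10) = 1.130, G_1 = 10^(21.5/10) = 141.3
  Stage 2: F_2 = 10^(3.74/10) = 2.366, G_2 = 10^(11.1/10) = 12.88
  Stage 3: F_3 = 10^(5.95/10) = 3.936, G_3 = 10^(−4.31/10) = 0.3707
  Stage 4: F_4 = 10^(5.01/10) = 3.170, G_4 = 10^(−5.01/10) = 0.3155
Friis cascade:
  F = 1.130 + (2.366 − 1)/141.3 + (3.936 − 1)/1820 + (3.170 − 1)/674.5 = 1.144
NF = 10 log₁₀(1.144) = 0.59 dB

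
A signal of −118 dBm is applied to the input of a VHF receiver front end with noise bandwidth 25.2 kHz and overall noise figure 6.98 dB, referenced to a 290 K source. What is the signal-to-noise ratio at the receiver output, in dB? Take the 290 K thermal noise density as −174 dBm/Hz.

Noise floor: N = −174 + 10 log₁₀(B) + NF
10 log₁₀(2.52×10⁴) = 44.01 dB
N = −174 + 44.01 + 6.98 = −123.01 dBm
SNR = P_sig − N = −118 − (−123.01) = 5.01 dB → 5.0 dB

5.0 dB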